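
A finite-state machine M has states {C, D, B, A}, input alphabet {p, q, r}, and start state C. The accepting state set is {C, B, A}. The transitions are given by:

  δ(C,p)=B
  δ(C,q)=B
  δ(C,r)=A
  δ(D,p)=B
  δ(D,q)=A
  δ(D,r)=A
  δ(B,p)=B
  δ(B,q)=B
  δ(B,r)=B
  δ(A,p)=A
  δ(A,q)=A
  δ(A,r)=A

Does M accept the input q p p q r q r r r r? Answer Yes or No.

Yes

start at C
read 'q': C → B
read 'p': B → B
read 'p': B → B
read 'q': B → B
read 'r': B → B
read 'q': B → B
read 'r': B → B
read 'r': B → B
read 'r': B → B
read 'r': B → B
End state B is accepting.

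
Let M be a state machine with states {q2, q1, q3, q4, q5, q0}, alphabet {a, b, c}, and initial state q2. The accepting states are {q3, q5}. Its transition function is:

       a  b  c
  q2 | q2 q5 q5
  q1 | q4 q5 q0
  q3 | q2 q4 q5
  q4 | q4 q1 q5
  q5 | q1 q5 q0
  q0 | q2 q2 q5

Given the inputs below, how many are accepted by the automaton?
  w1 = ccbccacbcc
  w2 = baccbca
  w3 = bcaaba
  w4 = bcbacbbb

2

w1: q2 → q5 → q0 → q2 → q5 → q0 → q2 → q5 → q5 → q0 → q5  → end q5, accepted
w2: q2 → q5 → q1 → q0 → q5 → q5 → q0 → q2  → end q2, rejected
w3: q2 → q5 → q0 → q2 → q2 → q5 → q1  → end q1, rejected
w4: q2 → q5 → q0 → q2 → q2 → q5 → q5 → q5 → q5  → end q5, accepted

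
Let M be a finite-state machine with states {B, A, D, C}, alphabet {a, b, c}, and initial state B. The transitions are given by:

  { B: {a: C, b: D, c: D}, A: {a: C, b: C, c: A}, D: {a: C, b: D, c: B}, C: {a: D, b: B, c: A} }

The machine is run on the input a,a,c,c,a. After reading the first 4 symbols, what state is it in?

B → C → D → B → D
After 4 symbols: D.

D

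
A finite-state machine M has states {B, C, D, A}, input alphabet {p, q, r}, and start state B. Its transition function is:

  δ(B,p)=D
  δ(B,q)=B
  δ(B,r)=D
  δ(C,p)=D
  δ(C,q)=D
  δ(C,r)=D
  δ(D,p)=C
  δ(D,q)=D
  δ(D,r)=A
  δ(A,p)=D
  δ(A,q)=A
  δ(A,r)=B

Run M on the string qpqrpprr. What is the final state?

start at B
read 'q': B → B
read 'p': B → D
read 'q': D → D
read 'r': D → A
read 'p': A → D
read 'p': D → C
read 'r': C → D
read 'r': D → A

A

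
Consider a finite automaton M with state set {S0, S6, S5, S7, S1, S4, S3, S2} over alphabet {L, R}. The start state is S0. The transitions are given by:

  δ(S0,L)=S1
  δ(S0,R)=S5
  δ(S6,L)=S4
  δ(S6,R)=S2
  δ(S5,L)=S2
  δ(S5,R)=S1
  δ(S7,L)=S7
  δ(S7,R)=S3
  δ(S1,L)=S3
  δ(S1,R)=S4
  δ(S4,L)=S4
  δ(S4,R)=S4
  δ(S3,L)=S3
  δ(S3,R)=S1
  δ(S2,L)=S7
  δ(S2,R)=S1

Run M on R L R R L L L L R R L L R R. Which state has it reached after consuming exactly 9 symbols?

S0 → S5 → S2 → S1 → S4 → S4 → S4 → S4 → S4 → S4
After 9 symbols: S4.

S4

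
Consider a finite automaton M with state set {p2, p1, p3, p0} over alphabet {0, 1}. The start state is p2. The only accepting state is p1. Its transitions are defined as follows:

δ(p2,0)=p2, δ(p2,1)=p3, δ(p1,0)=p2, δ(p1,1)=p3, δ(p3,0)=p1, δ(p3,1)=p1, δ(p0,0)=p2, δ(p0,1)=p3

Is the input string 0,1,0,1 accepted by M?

start at p2
read '0': p2 → p2
read '1': p2 → p3
read '0': p3 → p1
read '1': p1 → p3
End state p3 is not accepting.

No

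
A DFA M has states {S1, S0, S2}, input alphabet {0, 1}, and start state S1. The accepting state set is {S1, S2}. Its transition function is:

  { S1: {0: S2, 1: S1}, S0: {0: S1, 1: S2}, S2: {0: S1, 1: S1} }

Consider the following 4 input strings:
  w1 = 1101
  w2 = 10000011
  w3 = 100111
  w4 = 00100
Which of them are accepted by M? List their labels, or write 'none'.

w1: Trace: S1 -1-> S1 -1-> S1 -0-> S2 -1-> S1  → end S1, accepted
w2: Trace: S1 -1-> S1 -0-> S2 -0-> S1 -0-> S2 -0-> S1 -0-> S2 -1-> S1 -1-> S1  → end S1, accepted
w3: Trace: S1 -1-> S1 -0-> S2 -0-> S1 -1-> S1 -1-> S1 -1-> S1  → end S1, accepted
w4: Trace: S1 -0-> S2 -0-> S1 -1-> S1 -0-> S2 -0-> S1  → end S1, accepted

w1, w2, w3, w4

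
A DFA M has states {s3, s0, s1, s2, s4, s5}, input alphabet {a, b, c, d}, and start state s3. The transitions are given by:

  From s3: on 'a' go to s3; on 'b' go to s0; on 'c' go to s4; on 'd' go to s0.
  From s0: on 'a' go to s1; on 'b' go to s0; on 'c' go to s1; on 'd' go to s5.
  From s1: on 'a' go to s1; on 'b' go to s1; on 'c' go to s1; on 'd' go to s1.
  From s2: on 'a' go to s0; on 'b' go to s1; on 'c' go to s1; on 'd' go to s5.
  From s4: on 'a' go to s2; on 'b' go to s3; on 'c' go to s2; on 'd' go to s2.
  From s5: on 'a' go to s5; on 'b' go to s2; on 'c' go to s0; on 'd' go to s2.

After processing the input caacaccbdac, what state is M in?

s1

s3 → s4 → s2 → s0 → s1 → s1 → s1 → s1 → s1 → s1 → s1 → s1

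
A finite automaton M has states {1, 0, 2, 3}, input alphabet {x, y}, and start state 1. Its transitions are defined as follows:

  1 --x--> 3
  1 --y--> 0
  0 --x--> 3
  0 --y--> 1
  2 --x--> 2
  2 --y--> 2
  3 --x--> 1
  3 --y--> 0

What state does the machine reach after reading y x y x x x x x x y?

0

start at 1
read 'y': 1 → 0
read 'x': 0 → 3
read 'y': 3 → 0
read 'x': 0 → 3
read 'x': 3 → 1
read 'x': 1 → 3
read 'x': 3 → 1
read 'x': 1 → 3
read 'x': 3 → 1
read 'y': 1 → 0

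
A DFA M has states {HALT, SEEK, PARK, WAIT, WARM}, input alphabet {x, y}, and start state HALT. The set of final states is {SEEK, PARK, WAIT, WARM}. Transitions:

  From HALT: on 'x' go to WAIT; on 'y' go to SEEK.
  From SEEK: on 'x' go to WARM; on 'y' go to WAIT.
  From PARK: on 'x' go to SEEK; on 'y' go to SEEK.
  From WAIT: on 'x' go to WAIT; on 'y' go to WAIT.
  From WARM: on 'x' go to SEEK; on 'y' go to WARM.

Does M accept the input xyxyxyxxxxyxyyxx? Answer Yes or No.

start at HALT
read 'x': HALT → WAIT
read 'y': WAIT → WAIT
read 'x': WAIT → WAIT
read 'y': WAIT → WAIT
read 'x': WAIT → WAIT
read 'y': WAIT → WAIT
read 'x': WAIT → WAIT
read 'x': WAIT → WAIT
read 'x': WAIT → WAIT
read 'x': WAIT → WAIT
read 'y': WAIT → WAIT
read 'x': WAIT → WAIT
read 'y': WAIT → WAIT
read 'y': WAIT → WAIT
read 'x': WAIT → WAIT
read 'x': WAIT → WAIT
End state WAIT is accepting.

Yes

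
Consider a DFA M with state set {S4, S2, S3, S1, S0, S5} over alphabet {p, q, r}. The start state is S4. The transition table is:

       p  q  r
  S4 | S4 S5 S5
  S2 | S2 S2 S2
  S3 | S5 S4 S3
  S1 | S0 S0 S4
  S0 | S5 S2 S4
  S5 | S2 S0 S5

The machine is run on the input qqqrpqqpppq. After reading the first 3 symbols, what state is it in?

S2

start at S4
read 'q': S4 → S5
read 'q': S5 → S0
read 'q': S0 → S2
After 3 symbols: S2.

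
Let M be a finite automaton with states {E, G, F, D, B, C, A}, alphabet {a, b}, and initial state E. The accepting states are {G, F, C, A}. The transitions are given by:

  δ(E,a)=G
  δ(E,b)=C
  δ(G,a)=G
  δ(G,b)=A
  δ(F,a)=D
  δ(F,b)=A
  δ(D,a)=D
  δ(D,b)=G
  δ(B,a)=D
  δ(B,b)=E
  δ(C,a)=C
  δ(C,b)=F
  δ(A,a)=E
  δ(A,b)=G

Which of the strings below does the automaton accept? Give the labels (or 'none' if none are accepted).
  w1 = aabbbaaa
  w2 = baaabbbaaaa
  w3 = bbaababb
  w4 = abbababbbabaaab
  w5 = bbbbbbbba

w1: Trace: E -a-> G -a-> G -b-> A -b-> G -b-> A -a-> E -a-> G -a-> G  → end G, accepted
w2: Trace: E -b-> C -a-> C -a-> C -a-> C -b-> F -b-> A -b-> G -a-> G -a-> G -a-> G -a-> G  → end G, accepted
w3: Trace: E -b-> C -b-> F -a-> D -a-> D -b-> G -a-> G -b-> A -b-> G  → end G, accepted
w4: Trace: E -a-> G -b-> A -b-> G -a-> G -b-> A -a-> E -b-> C -b-> F -b-> A -a-> E -b-> C -a-> C -a-> C -a-> C -b-> F  → end F, accepted
w5: Trace: E -b-> C -b-> F -b-> A -b-> G -b-> A -b-> G -b-> A -b-> G -a-> G  → end G, accepted

w1, w2, w3, w4, w5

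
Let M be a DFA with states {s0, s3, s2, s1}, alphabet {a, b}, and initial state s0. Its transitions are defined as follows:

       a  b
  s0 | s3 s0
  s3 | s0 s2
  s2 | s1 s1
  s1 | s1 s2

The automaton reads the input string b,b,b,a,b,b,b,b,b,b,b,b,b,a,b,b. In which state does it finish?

s0 → s0 → s0 → s0 → s3 → s2 → s1 → s2 → s1 → s2 → s1 → s2 → s1 → s2 → s1 → s2 → s1

s1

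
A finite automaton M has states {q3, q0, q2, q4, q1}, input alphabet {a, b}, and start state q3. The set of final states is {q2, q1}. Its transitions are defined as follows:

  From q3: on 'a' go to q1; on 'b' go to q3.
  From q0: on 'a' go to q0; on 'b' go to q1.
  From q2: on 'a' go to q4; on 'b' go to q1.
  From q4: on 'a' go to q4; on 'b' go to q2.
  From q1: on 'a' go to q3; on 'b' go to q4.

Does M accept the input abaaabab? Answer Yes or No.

q3 → q1 → q4 → q4 → q4 → q4 → q2 → q4 → q2
End state q2 is accepting.

Yes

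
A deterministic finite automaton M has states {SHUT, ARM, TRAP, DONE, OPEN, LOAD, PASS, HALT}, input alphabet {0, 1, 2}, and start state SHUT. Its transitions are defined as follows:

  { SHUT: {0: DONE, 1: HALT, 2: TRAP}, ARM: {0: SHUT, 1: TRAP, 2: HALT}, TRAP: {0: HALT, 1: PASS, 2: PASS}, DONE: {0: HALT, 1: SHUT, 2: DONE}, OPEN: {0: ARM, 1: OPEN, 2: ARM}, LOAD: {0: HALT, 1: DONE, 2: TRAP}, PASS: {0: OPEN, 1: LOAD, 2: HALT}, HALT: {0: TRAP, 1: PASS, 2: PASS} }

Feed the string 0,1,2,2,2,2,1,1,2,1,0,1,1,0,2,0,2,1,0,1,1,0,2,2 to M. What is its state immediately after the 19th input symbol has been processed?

HALT

Trace: SHUT -0-> DONE -1-> SHUT -2-> TRAP -2-> PASS -2-> HALT -2-> PASS -1-> LOAD -1-> DONE -2-> DONE -1-> SHUT -0-> DONE -1-> SHUT -1-> HALT -0-> TRAP -2-> PASS -0-> OPEN -2-> ARM -1-> TRAP -0-> HALT
After 19 symbols: HALT.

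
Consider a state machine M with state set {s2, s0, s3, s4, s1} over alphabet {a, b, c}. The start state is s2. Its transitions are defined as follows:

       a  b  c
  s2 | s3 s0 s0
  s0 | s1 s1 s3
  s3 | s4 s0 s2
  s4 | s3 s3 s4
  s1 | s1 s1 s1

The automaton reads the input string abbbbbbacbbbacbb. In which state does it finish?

start at s2
read 'a': s2 → s3
read 'b': s3 → s0
read 'b': s0 → s1
read 'b': s1 → s1
read 'b': s1 → s1
read 'b': s1 → s1
read 'b': s1 → s1
read 'a': s1 → s1
read 'c': s1 → s1
read 'b': s1 → s1
read 'b': s1 → s1
read 'b': s1 → s1
read 'a': s1 → s1
read 'c': s1 → s1
read 'b': s1 → s1
read 'b': s1 → s1

s1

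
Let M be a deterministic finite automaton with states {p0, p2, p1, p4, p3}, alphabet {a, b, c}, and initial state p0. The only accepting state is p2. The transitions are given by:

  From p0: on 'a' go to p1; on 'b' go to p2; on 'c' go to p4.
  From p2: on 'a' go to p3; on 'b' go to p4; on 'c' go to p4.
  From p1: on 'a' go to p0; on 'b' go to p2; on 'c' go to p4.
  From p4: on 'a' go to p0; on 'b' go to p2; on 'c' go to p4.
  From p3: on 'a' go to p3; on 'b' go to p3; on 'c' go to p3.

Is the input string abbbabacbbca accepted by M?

No

p0 → p1 → p2 → p4 → p2 → p3 → p3 → p3 → p3 → p3 → p3 → p3 → p3
End state p3 is not accepting.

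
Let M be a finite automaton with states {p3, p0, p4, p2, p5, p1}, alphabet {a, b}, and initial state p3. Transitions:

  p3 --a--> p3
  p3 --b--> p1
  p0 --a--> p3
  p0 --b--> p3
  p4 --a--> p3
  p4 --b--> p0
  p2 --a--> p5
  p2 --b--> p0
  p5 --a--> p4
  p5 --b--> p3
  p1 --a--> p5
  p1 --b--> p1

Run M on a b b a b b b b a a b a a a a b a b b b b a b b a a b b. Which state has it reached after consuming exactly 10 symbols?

Trace: p3 -a-> p3 -b-> p1 -b-> p1 -a-> p5 -b-> p3 -b-> p1 -b-> p1 -b-> p1 -a-> p5 -a-> p4
After 10 symbols: p4.

p4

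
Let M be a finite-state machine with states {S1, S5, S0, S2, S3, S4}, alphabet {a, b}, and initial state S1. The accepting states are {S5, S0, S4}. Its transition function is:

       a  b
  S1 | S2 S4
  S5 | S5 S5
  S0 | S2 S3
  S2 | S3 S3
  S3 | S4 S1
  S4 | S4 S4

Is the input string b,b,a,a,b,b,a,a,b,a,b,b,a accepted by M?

Trace: S1 -b-> S4 -b-> S4 -a-> S4 -a-> S4 -b-> S4 -b-> S4 -a-> S4 -a-> S4 -b-> S4 -a-> S4 -b-> S4 -b-> S4 -a-> S4
End state S4 is accepting.

Yes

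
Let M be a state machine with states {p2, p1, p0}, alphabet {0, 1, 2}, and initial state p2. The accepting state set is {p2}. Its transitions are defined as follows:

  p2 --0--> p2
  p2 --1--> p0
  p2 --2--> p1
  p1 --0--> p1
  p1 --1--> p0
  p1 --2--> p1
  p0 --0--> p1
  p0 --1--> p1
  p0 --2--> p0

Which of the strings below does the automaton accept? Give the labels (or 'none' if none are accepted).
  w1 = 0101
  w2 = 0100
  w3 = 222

w1: Trace: p2 -0-> p2 -1-> p0 -0-> p1 -1-> p0  → end p0, rejected
w2: Trace: p2 -0-> p2 -1-> p0 -0-> p1 -0-> p1  → end p1, rejected
w3: Trace: p2 -2-> p1 -2-> p1 -2-> p1  → end p1, rejected

none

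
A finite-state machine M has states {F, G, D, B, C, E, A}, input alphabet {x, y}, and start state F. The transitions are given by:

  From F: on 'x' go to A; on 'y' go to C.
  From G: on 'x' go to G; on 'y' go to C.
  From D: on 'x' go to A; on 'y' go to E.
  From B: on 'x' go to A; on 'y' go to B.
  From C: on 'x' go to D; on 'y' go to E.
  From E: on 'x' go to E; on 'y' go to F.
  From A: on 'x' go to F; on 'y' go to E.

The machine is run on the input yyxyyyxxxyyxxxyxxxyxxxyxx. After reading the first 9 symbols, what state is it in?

Trace: F -y-> C -y-> E -x-> E -y-> F -y-> C -y-> E -x-> E -x-> E -x-> E
After 9 symbols: E.

E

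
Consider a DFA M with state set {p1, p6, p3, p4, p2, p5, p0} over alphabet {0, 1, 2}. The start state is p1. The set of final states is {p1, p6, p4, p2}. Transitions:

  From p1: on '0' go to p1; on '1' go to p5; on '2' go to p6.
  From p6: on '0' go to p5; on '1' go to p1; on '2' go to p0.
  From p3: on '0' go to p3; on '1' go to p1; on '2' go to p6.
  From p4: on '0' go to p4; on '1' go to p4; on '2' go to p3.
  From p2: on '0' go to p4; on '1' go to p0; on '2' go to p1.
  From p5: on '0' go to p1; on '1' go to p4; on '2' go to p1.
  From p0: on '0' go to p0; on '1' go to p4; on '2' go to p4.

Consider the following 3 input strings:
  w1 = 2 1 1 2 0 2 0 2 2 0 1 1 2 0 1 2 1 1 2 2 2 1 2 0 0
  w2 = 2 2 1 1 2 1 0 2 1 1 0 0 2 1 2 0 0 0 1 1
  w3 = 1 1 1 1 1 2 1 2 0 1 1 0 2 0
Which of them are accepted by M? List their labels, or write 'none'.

w2

w1:
  start at p1
  read '2': p1 → p6
  read '1': p6 → p1
  read '1': p1 → p5
  read '2': p5 → p1
  read '0': p1 → p1
  read '2': p1 → p6
  read '0': p6 → p5
  read '2': p5 → p1
  read '2': p1 → p6
  read '0': p6 → p5
  read '1': p5 → p4
  read '1': p4 → p4
  read '2': p4 → p3
  read '0': p3 → p3
  read '1': p3 → p1
  read '2': p1 → p6
  read '1': p6 → p1
  read '1': p1 → p5
  read '2': p5 → p1
  read '2': p1 → p6
  read '2': p6 → p0
  read '1': p0 → p4
  read '2': p4 → p3
  read '0': p3 → p3
  read '0': p3 → p3
  end p3, rejected
w2:
  start at p1
  read '2': p1 → p6
  read '2': p6 → p0
  read '1': p0 → p4
  read '1': p4 → p4
  read '2': p4 → p3
  read '1': p3 → p1
  read '0': p1 → p1
  read '2': p1 → p6
  read '1': p6 → p1
  read '1': p1 → p5
  read '0': p5 → p1
  read '0': p1 → p1
  read '2': p1 → p6
  read '1': p6 → p1
  read '2': p1 → p6
  read '0': p6 → p5
  read '0': p5 → p1
  read '0': p1 → p1
  read '1': p1 → p5
  read '1': p5 → p4
  end p4, accepted
w3:
  start at p1
  read '1': p1 → p5
  read '1': p5 → p4
  read '1': p4 → p4
  read '1': p4 → p4
  read '1': p4 → p4
  read '2': p4 → p3
  read '1': p3 → p1
  read '2': p1 → p6
  read '0': p6 → p5
  read '1': p5 → p4
  read '1': p4 → p4
  read '0': p4 → p4
  read '2': p4 → p3
  read '0': p3 → p3
  end p3, rejected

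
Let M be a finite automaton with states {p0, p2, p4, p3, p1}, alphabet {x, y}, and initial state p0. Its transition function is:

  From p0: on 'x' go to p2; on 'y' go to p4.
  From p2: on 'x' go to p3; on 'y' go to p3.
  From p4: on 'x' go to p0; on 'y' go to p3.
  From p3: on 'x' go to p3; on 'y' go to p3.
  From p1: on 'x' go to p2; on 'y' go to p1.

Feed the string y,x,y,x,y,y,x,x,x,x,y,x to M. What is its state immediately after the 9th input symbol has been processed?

Trace: p0 -y-> p4 -x-> p0 -y-> p4 -x-> p0 -y-> p4 -y-> p3 -x-> p3 -x-> p3 -x-> p3
After 9 symbols: p3.

p3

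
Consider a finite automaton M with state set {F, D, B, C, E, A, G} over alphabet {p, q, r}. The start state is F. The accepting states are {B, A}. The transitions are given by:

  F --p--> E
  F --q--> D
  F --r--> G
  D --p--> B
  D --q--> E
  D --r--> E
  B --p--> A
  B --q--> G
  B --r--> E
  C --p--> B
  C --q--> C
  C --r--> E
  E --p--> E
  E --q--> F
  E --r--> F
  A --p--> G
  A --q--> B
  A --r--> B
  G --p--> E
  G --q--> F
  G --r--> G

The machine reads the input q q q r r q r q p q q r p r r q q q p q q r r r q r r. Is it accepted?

No

Trace: F -q-> D -q-> E -q-> F -r-> G -r-> G -q-> F -r-> G -q-> F -p-> E -q-> F -q-> D -r-> E -p-> E -r-> F -r-> G -q-> F -q-> D -q-> E -p-> E -q-> F -q-> D -r-> E -r-> F -r-> G -q-> F -r-> G -r-> G
End state G is not accepting.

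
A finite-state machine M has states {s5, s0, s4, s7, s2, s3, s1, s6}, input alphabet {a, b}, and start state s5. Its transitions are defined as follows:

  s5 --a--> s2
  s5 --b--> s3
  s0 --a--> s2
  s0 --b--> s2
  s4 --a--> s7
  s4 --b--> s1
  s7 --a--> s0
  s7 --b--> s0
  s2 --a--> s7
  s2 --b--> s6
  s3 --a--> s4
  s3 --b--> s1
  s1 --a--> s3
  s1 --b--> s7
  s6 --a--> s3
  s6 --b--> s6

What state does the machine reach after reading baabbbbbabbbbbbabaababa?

Trace: s5 -b-> s3 -a-> s4 -a-> s7 -b-> s0 -b-> s2 -b-> s6 -b-> s6 -b-> s6 -a-> s3 -b-> s1 -b-> s7 -b-> s0 -b-> s2 -b-> s6 -b-> s6 -a-> s3 -b-> s1 -a-> s3 -a-> s4 -b-> s1 -a-> s3 -b-> s1 -a-> s3

s3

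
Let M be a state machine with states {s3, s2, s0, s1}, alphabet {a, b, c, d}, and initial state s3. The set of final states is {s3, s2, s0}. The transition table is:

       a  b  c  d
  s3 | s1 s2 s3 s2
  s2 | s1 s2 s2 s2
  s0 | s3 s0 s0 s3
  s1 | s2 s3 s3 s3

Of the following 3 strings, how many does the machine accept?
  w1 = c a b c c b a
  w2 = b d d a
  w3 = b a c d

1

w1: Trace: s3 -c-> s3 -a-> s1 -b-> s3 -c-> s3 -c-> s3 -b-> s2 -a-> s1  → end s1, rejected
w2: Trace: s3 -b-> s2 -d-> s2 -d-> s2 -a-> s1  → end s1, rejected
w3: Trace: s3 -b-> s2 -a-> s1 -c-> s3 -d-> s2  → end s2, accepted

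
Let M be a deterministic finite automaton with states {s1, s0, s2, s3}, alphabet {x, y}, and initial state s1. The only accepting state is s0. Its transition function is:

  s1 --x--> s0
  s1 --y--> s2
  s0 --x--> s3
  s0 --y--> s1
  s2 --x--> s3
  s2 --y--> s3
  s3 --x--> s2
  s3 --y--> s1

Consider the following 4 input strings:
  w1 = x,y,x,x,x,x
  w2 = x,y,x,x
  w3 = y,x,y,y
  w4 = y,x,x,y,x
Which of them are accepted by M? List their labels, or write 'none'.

w1: Trace: s1 -x-> s0 -y-> s1 -x-> s0 -x-> s3 -x-> s2 -x-> s3  → end s3, rejected
w2: Trace: s1 -x-> s0 -y-> s1 -x-> s0 -x-> s3  → end s3, rejected
w3: Trace: s1 -y-> s2 -x-> s3 -y-> s1 -y-> s2  → end s2, rejected
w4: Trace: s1 -y-> s2 -x-> s3 -x-> s2 -y-> s3 -x-> s2  → end s2, rejected

none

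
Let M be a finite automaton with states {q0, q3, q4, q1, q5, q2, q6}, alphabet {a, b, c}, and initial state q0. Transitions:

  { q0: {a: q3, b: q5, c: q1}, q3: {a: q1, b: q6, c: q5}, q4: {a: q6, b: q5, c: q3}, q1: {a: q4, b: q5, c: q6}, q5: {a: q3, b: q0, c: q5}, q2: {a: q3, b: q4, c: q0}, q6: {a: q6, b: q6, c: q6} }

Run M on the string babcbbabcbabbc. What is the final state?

q6

start at q0
read 'b': q0 → q5
read 'a': q5 → q3
read 'b': q3 → q6
read 'c': q6 → q6
read 'b': q6 → q6
read 'b': q6 → q6
read 'a': q6 → q6
read 'b': q6 → q6
read 'c': q6 → q6
read 'b': q6 → q6
read 'a': q6 → q6
read 'b': q6 → q6
read 'b': q6 → q6
read 'c': q6 → q6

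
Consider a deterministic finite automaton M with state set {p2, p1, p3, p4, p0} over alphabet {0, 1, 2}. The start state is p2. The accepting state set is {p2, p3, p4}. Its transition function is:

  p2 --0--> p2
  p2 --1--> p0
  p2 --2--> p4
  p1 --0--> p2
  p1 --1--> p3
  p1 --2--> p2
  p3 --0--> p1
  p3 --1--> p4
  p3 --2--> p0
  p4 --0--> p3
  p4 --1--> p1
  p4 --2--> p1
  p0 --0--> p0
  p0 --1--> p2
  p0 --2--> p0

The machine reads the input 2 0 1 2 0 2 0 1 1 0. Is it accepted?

Yes

p2 → p4 → p3 → p4 → p1 → p2 → p4 → p3 → p4 → p1 → p2
End state p2 is accepting.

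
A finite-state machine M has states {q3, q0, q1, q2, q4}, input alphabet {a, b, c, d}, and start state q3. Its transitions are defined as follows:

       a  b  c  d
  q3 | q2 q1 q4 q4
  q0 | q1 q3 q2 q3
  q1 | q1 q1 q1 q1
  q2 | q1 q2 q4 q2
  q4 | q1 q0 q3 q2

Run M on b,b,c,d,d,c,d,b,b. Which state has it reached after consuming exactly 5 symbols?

q1

Trace: q3 -b-> q1 -b-> q1 -c-> q1 -d-> q1 -d-> q1
After 5 symbols: q1.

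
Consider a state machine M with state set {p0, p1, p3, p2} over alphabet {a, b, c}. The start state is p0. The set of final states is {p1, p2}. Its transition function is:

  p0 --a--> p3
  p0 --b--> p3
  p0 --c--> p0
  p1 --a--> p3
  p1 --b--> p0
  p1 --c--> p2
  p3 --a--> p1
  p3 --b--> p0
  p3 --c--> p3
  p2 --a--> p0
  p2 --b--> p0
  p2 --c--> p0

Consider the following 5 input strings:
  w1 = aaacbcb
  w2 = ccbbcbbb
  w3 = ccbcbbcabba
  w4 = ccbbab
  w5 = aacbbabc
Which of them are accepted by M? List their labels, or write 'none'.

w3

w1: Trace: p0 -a-> p3 -a-> p1 -a-> p3 -c-> p3 -b-> p0 -c-> p0 -b-> p3  → end p3, rejected
w2: Trace: p0 -c-> p0 -c-> p0 -b-> p3 -b-> p0 -c-> p0 -b-> p3 -b-> p0 -b-> p3  → end p3, rejected
w3: Trace: p0 -c-> p0 -c-> p0 -b-> p3 -c-> p3 -b-> p0 -b-> p3 -c-> p3 -a-> p1 -b-> p0 -b-> p3 -a-> p1  → end p1, accepted
w4: Trace: p0 -c-> p0 -c-> p0 -b-> p3 -b-> p0 -a-> p3 -b-> p0  → end p0, rejected
w5: Trace: p0 -a-> p3 -a-> p1 -c-> p2 -b-> p0 -b-> p3 -a-> p1 -b-> p0 -c-> p0  → end p0, rejected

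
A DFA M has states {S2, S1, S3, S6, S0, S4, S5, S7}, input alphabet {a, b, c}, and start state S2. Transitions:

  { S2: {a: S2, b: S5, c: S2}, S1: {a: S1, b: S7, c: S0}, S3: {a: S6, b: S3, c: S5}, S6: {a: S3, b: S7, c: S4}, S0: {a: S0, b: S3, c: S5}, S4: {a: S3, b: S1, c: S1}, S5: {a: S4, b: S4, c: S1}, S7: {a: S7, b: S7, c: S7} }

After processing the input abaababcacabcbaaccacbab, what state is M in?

start at S2
read 'a': S2 → S2
read 'b': S2 → S5
read 'a': S5 → S4
read 'a': S4 → S3
read 'b': S3 → S3
read 'a': S3 → S6
read 'b': S6 → S7
read 'c': S7 → S7
read 'a': S7 → S7
read 'c': S7 → S7
read 'a': S7 → S7
read 'b': S7 → S7
read 'c': S7 → S7
read 'b': S7 → S7
read 'a': S7 → S7
read 'a': S7 → S7
read 'c': S7 → S7
read 'c': S7 → S7
read 'a': S7 → S7
read 'c': S7 → S7
read 'b': S7 → S7
read 'a': S7 → S7
read 'b': S7 → S7

S7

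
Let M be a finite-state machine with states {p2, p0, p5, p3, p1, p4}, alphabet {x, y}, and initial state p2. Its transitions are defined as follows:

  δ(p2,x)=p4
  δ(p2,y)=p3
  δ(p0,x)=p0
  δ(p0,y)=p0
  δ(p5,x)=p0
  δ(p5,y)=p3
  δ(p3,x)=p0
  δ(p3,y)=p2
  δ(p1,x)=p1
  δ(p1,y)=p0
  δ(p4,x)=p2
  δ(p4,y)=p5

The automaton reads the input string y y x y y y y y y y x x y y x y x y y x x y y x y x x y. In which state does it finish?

p0

start at p2
read 'y': p2 → p3
read 'y': p3 → p2
read 'x': p2 → p4
read 'y': p4 → p5
read 'y': p5 → p3
read 'y': p3 → p2
read 'y': p2 → p3
read 'y': p3 → p2
read 'y': p2 → p3
read 'y': p3 → p2
read 'x': p2 → p4
read 'x': p4 → p2
read 'y': p2 → p3
read 'y': p3 → p2
read 'x': p2 → p4
read 'y': p4 → p5
read 'x': p5 → p0
read 'y': p0 → p0
read 'y': p0 → p0
read 'x': p0 → p0
read 'x': p0 → p0
read 'y': p0 → p0
read 'y': p0 → p0
read 'x': p0 → p0
read 'y': p0 → p0
read 'x': p0 → p0
read 'x': p0 → p0
read 'y': p0 → p0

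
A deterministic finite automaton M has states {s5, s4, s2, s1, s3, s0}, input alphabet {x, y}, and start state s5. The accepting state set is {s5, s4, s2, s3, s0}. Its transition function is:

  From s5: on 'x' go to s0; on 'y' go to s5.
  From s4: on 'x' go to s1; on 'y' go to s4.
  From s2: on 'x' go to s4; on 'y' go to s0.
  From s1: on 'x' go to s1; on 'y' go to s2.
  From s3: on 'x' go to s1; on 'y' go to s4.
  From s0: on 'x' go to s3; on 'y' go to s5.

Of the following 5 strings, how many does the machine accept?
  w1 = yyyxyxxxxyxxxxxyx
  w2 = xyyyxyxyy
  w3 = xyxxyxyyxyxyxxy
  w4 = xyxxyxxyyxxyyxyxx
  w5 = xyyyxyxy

4

w1:
  start at s5
  read 'y': s5 → s5
  read 'y': s5 → s5
  read 'y': s5 → s5
  read 'x': s5 → s0
  read 'y': s0 → s5
  read 'x': s5 → s0
  read 'x': s0 → s3
  read 'x': s3 → s1
  read 'x': s1 → s1
  read 'y': s1 → s2
  read 'x': s2 → s4
  read 'x': s4 → s1
  read 'x': s1 → s1
  read 'x': s1 → s1
  read 'x': s1 → s1
  read 'y': s1 → s2
  read 'x': s2 → s4
  end s4, accepted
w2:
  start at s5
  read 'x': s5 → s0
  read 'y': s0 → s5
  read 'y': s5 → s5
  read 'y': s5 → s5
  read 'x': s5 → s0
  read 'y': s0 → s5
  read 'x': s5 → s0
  read 'y': s0 → s5
  read 'y': s5 → s5
  end s5, accepted
w3:
  start at s5
  read 'x': s5 → s0
  read 'y': s0 → s5
  read 'x': s5 → s0
  read 'x': s0 → s3
  read 'y': s3 → s4
  read 'x': s4 → s1
  read 'y': s1 → s2
  read 'y': s2 → s0
  read 'x': s0 → s3
  read 'y': s3 → s4
  read 'x': s4 → s1
  read 'y': s1 → s2
  read 'x': s2 → s4
  read 'x': s4 → s1
  read 'y': s1 → s2
  end s2, accepted
w4:
  start at s5
  read 'x': s5 → s0
  read 'y': s0 → s5
  read 'x': s5 → s0
  read 'x': s0 → s3
  read 'y': s3 → s4
  read 'x': s4 → s1
  read 'x': s1 → s1
  read 'y': s1 → s2
  read 'y': s2 → s0
  read 'x': s0 → s3
  read 'x': s3 → s1
  read 'y': s1 → s2
  read 'y': s2 → s0
  read 'x': s0 → s3
  read 'y': s3 → s4
  read 'x': s4 → s1
  read 'x': s1 → s1
  end s1, rejected
w5:
  start at s5
  read 'x': s5 → s0
  read 'y': s0 → s5
  read 'y': s5 → s5
  read 'y': s5 → s5
  read 'x': s5 → s0
  read 'y': s0 → s5
  read 'x': s5 → s0
  read 'y': s0 → s5
  end s5, accepted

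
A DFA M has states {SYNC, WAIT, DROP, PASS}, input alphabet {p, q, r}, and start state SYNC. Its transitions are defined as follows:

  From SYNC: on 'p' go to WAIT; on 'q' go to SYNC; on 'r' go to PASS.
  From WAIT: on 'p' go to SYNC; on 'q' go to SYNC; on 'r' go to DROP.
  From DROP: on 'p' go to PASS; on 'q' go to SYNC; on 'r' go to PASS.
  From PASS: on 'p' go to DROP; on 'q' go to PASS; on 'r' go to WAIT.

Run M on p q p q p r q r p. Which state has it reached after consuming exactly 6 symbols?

start at SYNC
read 'p': SYNC → WAIT
read 'q': WAIT → SYNC
read 'p': SYNC → WAIT
read 'q': WAIT → SYNC
read 'p': SYNC → WAIT
read 'r': WAIT → DROP
After 6 symbols: DROP.

DROP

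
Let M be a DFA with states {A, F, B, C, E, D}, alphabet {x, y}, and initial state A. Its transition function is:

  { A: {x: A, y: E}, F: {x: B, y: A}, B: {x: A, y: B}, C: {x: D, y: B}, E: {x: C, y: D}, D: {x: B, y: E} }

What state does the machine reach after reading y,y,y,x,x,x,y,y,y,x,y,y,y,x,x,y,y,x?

Trace: A -y-> E -y-> D -y-> E -x-> C -x-> D -x-> B -y-> B -y-> B -y-> B -x-> A -y-> E -y-> D -y-> E -x-> C -x-> D -y-> E -y-> D -x-> B

B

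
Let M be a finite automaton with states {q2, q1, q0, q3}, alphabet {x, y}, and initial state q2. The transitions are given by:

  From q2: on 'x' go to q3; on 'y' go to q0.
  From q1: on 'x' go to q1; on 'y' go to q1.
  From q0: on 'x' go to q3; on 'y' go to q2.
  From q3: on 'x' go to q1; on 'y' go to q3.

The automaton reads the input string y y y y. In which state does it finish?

q2

Trace: q2 -y-> q0 -y-> q2 -y-> q0 -y-> q2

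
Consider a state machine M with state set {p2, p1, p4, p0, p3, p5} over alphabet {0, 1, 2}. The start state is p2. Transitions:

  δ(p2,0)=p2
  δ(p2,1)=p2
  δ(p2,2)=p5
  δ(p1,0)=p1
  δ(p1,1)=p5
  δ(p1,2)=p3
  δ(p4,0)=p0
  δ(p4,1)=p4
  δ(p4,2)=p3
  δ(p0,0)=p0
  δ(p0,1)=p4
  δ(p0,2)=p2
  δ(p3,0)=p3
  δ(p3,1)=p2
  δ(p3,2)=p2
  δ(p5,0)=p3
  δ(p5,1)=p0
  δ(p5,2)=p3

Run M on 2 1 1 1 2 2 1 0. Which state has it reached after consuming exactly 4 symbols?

Trace: p2 -2-> p5 -1-> p0 -1-> p4 -1-> p4
After 4 symbols: p4.

p4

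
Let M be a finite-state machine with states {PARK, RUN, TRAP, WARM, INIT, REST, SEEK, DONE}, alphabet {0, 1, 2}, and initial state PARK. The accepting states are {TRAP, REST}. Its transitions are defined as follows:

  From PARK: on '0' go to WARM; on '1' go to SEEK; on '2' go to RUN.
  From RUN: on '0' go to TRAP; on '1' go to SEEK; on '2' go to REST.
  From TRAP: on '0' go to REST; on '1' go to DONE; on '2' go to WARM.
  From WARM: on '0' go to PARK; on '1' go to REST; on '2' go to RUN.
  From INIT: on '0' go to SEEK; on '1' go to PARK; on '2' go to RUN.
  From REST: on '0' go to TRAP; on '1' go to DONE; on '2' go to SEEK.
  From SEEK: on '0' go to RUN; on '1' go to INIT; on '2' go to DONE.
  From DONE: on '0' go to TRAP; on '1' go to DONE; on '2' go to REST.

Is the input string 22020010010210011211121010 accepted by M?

Yes

PARK → RUN → REST → TRAP → WARM → PARK → WARM → REST → TRAP → REST → DONE → TRAP → WARM → REST → TRAP → REST → DONE → DONE → REST → DONE → DONE → DONE → REST → DONE → TRAP → DONE → TRAP
End state TRAP is accepting.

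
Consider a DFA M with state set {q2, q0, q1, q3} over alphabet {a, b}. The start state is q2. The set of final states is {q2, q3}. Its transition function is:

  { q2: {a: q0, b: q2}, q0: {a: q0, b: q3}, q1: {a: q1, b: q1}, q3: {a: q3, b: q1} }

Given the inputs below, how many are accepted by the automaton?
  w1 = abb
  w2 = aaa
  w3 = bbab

w1: q2 → q0 → q3 → q1  → end q1, rejected
w2: q2 → q0 → q0 → q0  → end q0, rejected
w3: q2 → q2 → q2 → q0 → q3  → end q3, accepted

1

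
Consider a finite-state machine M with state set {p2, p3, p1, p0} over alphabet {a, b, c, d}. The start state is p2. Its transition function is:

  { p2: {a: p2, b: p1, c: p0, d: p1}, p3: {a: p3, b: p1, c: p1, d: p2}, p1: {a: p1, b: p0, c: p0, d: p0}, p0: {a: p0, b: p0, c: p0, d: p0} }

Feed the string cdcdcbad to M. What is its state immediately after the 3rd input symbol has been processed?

p0

start at p2
read 'c': p2 → p0
read 'd': p0 → p0
read 'c': p0 → p0
After 3 symbols: p0.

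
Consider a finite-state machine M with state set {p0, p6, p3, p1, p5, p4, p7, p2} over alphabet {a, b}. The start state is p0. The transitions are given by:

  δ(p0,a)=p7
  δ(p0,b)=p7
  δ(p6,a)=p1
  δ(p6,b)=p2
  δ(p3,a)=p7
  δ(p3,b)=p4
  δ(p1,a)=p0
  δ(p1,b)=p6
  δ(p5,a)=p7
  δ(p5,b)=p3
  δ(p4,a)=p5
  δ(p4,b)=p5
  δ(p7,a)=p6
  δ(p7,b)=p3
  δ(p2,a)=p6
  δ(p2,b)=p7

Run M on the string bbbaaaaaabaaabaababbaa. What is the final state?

p1

p0 → p7 → p3 → p4 → p5 → p7 → p6 → p1 → p0 → p7 → p3 → p7 → p6 → p1 → p6 → p1 → p0 → p7 → p6 → p2 → p7 → p6 → p1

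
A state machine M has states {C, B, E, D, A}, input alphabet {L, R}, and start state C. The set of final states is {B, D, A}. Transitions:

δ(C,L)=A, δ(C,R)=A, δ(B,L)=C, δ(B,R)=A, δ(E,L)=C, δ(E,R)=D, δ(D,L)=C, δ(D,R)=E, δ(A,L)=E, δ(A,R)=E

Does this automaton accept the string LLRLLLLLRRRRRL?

No

Trace: C -L-> A -L-> E -R-> D -L-> C -L-> A -L-> E -L-> C -L-> A -R-> E -R-> D -R-> E -R-> D -R-> E -L-> C
End state C is not accepting.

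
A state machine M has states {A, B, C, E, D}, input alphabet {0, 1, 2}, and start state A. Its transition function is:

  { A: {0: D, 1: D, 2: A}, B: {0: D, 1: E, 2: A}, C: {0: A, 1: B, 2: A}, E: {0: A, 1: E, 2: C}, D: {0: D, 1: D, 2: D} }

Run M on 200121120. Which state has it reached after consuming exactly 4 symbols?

D

A → A → D → D → D
After 4 symbols: D.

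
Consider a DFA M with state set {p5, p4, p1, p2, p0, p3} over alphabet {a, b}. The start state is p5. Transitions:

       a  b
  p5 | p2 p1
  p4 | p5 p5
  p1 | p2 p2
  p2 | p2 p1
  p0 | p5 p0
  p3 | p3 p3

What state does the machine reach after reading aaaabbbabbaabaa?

p2

start at p5
read 'a': p5 → p2
read 'a': p2 → p2
read 'a': p2 → p2
read 'a': p2 → p2
read 'b': p2 → p1
read 'b': p1 → p2
read 'b': p2 → p1
read 'a': p1 → p2
read 'b': p2 → p1
read 'b': p1 → p2
read 'a': p2 → p2
read 'a': p2 → p2
read 'b': p2 → p1
read 'a': p1 → p2
read 'a': p2 → p2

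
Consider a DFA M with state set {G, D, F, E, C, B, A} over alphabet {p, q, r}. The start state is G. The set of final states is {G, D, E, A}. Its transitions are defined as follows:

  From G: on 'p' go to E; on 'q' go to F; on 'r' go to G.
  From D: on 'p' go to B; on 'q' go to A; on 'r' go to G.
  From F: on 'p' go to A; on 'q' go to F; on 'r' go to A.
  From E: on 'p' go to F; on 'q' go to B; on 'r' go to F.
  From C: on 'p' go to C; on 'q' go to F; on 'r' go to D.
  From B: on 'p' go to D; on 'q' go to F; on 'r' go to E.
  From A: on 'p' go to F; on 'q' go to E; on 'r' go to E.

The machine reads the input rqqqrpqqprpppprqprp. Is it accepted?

start at G
read 'r': G → G
read 'q': G → F
read 'q': F → F
read 'q': F → F
read 'r': F → A
read 'p': A → F
read 'q': F → F
read 'q': F → F
read 'p': F → A
read 'r': A → E
read 'p': E → F
read 'p': F → A
read 'p': A → F
read 'p': F → A
read 'r': A → E
read 'q': E → B
read 'p': B → D
read 'r': D → G
read 'p': G → E
End state E is accepting.

Yes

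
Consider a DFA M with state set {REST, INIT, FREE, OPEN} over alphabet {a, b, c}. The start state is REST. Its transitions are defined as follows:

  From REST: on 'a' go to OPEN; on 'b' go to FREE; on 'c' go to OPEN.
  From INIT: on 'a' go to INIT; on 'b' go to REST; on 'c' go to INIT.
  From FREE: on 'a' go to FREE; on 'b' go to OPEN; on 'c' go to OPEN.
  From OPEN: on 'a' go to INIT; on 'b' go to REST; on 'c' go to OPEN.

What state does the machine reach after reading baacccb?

start at REST
read 'b': REST → FREE
read 'a': FREE → FREE
read 'a': FREE → FREE
read 'c': FREE → OPEN
read 'c': OPEN → OPEN
read 'c': OPEN → OPEN
read 'b': OPEN → REST

REST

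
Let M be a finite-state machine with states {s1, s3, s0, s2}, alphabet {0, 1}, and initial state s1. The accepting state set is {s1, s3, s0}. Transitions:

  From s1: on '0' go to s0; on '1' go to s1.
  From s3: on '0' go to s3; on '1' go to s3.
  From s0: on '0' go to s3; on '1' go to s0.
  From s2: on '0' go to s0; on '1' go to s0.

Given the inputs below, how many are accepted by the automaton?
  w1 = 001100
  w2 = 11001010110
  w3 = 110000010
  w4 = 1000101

4

w1:
  start at s1
  read '0': s1 → s0
  read '0': s0 → s3
  read '1': s3 → s3
  read '1': s3 → s3
  read '0': s3 → s3
  read '0': s3 → s3
  end s3, accepted
w2:
  start at s1
  read '1': s1 → s1
  read '1': s1 → s1
  read '0': s1 → s0
  read '0': s0 → s3
  read '1': s3 → s3
  read '0': s3 → s3
  read '1': s3 → s3
  read '0': s3 → s3
  read '1': s3 → s3
  read '1': s3 → s3
  read '0': s3 → s3
  end s3, accepted
w3:
  start at s1
  read '1': s1 → s1
  read '1': s1 → s1
  read '0': s1 → s0
  read '0': s0 → s3
  read '0': s3 → s3
  read '0': s3 → s3
  read '0': s3 → s3
  read '1': s3 → s3
  read '0': s3 → s3
  end s3, accepted
w4:
  start at s1
  read '1': s1 → s1
  read '0': s1 → s0
  read '0': s0 → s3
  read '0': s3 → s3
  read '1': s3 → s3
  read '0': s3 → s3
  read '1': s3 → s3
  end s3, accepted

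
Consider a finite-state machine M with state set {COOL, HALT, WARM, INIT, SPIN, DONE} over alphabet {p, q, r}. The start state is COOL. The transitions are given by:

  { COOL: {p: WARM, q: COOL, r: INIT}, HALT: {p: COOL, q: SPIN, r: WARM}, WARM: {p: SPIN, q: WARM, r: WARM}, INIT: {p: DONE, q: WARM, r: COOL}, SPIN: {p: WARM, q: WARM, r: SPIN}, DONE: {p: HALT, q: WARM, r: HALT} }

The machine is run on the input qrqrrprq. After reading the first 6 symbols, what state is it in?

SPIN

Trace: COOL -q-> COOL -r-> INIT -q-> WARM -r-> WARM -r-> WARM -p-> SPIN
After 6 symbols: SPIN.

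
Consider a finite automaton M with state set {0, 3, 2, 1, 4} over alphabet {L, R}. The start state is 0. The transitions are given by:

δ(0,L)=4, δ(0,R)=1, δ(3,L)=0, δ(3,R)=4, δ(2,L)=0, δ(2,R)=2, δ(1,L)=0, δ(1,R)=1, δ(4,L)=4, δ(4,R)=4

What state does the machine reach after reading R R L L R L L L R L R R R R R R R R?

start at 0
read 'R': 0 → 1
read 'R': 1 → 1
read 'L': 1 → 0
read 'L': 0 → 4
read 'R': 4 → 4
read 'L': 4 → 4
read 'L': 4 → 4
read 'L': 4 → 4
read 'R': 4 → 4
read 'L': 4 → 4
read 'R': 4 → 4
read 'R': 4 → 4
read 'R': 4 → 4
read 'R': 4 → 4
read 'R': 4 → 4
read 'R': 4 → 4
read 'R': 4 → 4
read 'R': 4 → 4

4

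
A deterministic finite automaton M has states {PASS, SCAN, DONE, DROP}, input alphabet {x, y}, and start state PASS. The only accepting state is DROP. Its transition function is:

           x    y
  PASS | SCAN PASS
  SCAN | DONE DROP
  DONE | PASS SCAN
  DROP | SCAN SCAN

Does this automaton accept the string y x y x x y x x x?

start at PASS
read 'y': PASS → PASS
read 'x': PASS → SCAN
read 'y': SCAN → DROP
read 'x': DROP → SCAN
read 'x': SCAN → DONE
read 'y': DONE → SCAN
read 'x': SCAN → DONE
read 'x': DONE → PASS
read 'x': PASS → SCAN
End state SCAN is not accepting.

No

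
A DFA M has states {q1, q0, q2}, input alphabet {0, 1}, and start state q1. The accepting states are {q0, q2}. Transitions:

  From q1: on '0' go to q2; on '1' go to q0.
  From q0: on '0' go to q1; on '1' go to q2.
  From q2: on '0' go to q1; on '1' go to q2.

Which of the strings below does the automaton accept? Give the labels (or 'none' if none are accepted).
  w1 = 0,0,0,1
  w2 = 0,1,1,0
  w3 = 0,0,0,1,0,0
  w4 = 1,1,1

w1: q1 → q2 → q1 → q2 → q2  → end q2, accepted
w2: q1 → q2 → q2 → q2 → q1  → end q1, rejected
w3: q1 → q2 → q1 → q2 → q2 → q1 → q2  → end q2, accepted
w4: q1 → q0 → q2 → q2  → end q2, accepted

w1, w3, w4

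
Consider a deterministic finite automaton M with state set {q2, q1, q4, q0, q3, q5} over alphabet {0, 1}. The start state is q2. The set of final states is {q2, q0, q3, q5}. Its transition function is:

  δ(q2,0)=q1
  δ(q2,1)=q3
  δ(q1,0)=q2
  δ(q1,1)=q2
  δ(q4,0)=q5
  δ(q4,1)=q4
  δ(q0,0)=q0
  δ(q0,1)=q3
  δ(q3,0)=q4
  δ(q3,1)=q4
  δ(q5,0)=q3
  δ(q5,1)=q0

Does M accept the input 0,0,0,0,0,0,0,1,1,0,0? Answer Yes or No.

Yes

start at q2
read '0': q2 → q1
read '0': q1 → q2
read '0': q2 → q1
read '0': q1 → q2
read '0': q2 → q1
read '0': q1 → q2
read '0': q2 → q1
read '1': q1 → q2
read '1': q2 → q3
read '0': q3 → q4
read '0': q4 → q5
End state q5 is accepting.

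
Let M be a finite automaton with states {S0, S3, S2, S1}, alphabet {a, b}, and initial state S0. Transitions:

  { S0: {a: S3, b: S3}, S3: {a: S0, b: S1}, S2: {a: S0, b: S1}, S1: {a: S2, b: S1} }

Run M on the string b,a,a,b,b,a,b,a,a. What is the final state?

S0

start at S0
read 'b': S0 → S3
read 'a': S3 → S0
read 'a': S0 → S3
read 'b': S3 → S1
read 'b': S1 → S1
read 'a': S1 → S2
read 'b': S2 → S1
read 'a': S1 → S2
read 'a': S2 → S0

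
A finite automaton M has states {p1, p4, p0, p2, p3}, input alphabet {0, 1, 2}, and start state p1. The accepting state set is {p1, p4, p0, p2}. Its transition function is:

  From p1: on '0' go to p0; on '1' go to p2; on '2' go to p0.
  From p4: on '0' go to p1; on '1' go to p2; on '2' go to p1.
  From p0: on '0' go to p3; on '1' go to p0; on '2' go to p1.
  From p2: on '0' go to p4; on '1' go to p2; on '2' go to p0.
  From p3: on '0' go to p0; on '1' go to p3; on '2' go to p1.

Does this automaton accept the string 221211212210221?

start at p1
read '2': p1 → p0
read '2': p0 → p1
read '1': p1 → p2
read '2': p2 → p0
read '1': p0 → p0
read '1': p0 → p0
read '2': p0 → p1
read '1': p1 → p2
read '2': p2 → p0
read '2': p0 → p1
read '1': p1 → p2
read '0': p2 → p4
read '2': p4 → p1
read '2': p1 → p0
read '1': p0 → p0
End state p0 is accepting.

Yes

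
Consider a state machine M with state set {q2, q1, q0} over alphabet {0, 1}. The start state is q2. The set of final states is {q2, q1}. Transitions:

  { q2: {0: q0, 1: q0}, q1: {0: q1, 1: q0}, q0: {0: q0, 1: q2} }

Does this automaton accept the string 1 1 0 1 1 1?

q2 → q0 → q2 → q0 → q2 → q0 → q2
End state q2 is accepting.

Yes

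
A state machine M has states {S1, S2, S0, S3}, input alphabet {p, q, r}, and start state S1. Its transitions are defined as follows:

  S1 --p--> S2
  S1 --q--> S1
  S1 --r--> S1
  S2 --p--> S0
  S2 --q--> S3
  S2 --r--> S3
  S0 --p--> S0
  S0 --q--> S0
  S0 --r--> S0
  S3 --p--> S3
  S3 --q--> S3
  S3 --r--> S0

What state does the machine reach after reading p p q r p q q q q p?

start at S1
read 'p': S1 → S2
read 'p': S2 → S0
read 'q': S0 → S0
read 'r': S0 → S0
read 'p': S0 → S0
read 'q': S0 → S0
read 'q': S0 → S0
read 'q': S0 → S0
read 'q': S0 → S0
read 'p': S0 → S0

S0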